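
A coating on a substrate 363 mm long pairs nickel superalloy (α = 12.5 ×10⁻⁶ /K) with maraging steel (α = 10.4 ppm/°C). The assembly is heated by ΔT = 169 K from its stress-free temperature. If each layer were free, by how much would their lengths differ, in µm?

Δα = |12.5 − 10.4|×10⁻⁶/K = 2.10×10⁻⁶/K.
ΔL_mismatch = Δα·L·ΔT = 2.10×10⁻⁶ × 363.0 mm × 169.0 K = 129 µm.

129 µm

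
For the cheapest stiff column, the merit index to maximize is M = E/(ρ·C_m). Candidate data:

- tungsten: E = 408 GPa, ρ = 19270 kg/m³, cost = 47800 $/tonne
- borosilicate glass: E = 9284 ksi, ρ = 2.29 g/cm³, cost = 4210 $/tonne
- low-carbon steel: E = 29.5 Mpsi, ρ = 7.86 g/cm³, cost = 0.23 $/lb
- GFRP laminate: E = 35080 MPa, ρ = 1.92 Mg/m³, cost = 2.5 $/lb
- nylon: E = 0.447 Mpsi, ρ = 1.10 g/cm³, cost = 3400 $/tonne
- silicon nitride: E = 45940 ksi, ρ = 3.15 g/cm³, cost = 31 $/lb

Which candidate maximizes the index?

In SI units:
  tungsten: E = 408.0 GPa, ρ = 19270 kg/m³, cost = 47.80 $/kg
  borosilicate glass: E = 64.01 GPa, ρ = 2290 kg/m³, cost = 4.210 $/kg
  low-carbon steel: E = 203.4 GPa, ρ = 7860 kg/m³, cost = 0.5071 $/kg
  GFRP laminate: E = 35.08 GPa, ρ = 1920 kg/m³, cost = 5.511 $/kg
  nylon: E = 3.082 GPa, ρ = 1100 kg/m³, cost = 3.400 $/kg
  silicon nitride: E = 316.7 GPa, ρ = 3150 kg/m³, cost = 68.34 $/kg
  low-carbon steel: M = 51.0 MN·m per $
  borosilicate glass: M = 6.64 MN·m per $
  GFRP laminate: M = 3.32 MN·m per $
  silicon nitride: M = 1.47 MN·m per $
  nylon: M = 0.824 MN·m per $
  tungsten: M = 0.443 MN·m per $
The maximum is for low-carbon steel.

low-carbon steel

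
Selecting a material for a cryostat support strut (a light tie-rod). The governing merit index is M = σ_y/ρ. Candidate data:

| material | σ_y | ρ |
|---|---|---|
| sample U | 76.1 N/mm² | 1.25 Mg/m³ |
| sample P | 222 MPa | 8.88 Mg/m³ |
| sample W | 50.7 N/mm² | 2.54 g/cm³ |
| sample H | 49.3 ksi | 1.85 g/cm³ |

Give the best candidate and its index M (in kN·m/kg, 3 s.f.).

Putting every candidate on a common basis:
  sample U: σ_y = 76.10 MPa, ρ = 1250 kg/m³
  sample P: σ_y = 222.0 MPa, ρ = 8880 kg/m³
  sample W: σ_y = 50.70 MPa, ρ = 2540 kg/m³
  sample H: σ_y = 339.9 MPa, ρ = 1850 kg/m³
  sample H: M = 184 kN·m/kg
  sample U: M = 60.9 kN·m/kg
  sample P: M = 25.0 kN·m/kg
  sample W: M = 20.0 kN·m/kg
Sample H ranks first.

sample H, M = 184 kN·m/kg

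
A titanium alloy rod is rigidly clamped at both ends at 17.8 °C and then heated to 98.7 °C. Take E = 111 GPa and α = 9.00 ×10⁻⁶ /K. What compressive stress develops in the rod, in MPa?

ΔT = 80.90 K. Constrained thermal stress σ = E·α·ΔT = 111.0×10³ MPa × 9.00×10⁻⁶ × 80.90 = 80.8 MPa (compressive).

80.8 MPa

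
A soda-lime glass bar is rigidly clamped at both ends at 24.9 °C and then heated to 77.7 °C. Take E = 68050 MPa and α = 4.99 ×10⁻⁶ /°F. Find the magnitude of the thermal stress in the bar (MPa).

E = 68050 MPa = 68.05 GPa.
α = 4.99×10⁻⁶/°F × 9/5 = 8.98×10⁻⁶/K.
ΔT = 52.80 K. Constrained thermal stress σ = E·α·ΔT = 68.05×10³ MPa × 8.98×10⁻⁶ × 52.80 = 32.3 MPa (compressive).

32.3 MPa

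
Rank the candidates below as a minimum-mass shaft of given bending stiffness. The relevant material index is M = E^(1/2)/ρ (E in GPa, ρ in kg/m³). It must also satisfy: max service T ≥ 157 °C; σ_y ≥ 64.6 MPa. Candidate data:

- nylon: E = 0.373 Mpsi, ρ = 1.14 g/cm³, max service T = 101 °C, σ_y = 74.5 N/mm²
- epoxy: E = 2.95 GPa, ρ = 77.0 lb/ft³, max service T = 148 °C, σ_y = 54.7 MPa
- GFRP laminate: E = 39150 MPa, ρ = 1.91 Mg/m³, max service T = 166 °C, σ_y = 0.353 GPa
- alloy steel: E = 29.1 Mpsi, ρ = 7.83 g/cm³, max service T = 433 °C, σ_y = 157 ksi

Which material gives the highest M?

GFRP laminate

Screen on constraints: max service T ≥ 157 °C; σ_y ≥ 64.6 MPa. Survivors: GFRP laminate, alloy steel.
After converting to SI:
  GFRP laminate: E = 39.15 GPa, ρ = 1910 kg/m³
  alloy steel: E = 200.6 GPa, ρ = 7830 kg/m³
  GFRP laminate: M = 3.28×10⁻³
  alloy steel: M = 1.81×10⁻³
The maximum is for GFRP laminate.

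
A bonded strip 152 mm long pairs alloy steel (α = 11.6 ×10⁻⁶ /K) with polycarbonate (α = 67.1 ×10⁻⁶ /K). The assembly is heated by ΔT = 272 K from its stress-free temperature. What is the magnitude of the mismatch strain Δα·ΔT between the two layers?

0.0151

Δα = |11.6 − 67.1|×10⁻⁶/K = 55.5×10⁻⁶/K.
Mismatch strain = Δα·ΔT = 55.5×10⁻⁶ × 272.0 = 0.0151.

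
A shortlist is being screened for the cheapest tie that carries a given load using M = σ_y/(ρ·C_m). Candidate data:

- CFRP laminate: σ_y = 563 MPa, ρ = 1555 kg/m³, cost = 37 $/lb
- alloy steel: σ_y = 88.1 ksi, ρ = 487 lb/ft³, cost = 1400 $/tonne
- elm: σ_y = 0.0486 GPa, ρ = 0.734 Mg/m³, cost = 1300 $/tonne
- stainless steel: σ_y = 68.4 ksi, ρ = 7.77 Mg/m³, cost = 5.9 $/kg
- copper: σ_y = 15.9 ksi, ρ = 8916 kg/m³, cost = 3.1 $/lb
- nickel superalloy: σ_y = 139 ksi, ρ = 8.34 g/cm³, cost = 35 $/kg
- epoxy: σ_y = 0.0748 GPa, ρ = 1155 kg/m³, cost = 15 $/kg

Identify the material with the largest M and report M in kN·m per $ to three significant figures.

After converting to SI:
  CFRP laminate: σ_y = 563.0 MPa, ρ = 1555 kg/m³, cost = 81.57 $/kg
  alloy steel: σ_y = 607.4 MPa, ρ = 7801 kg/m³, cost = 1.400 $/kg
  elm: σ_y = 48.60 MPa, ρ = 734.0 kg/m³, cost = 1.300 $/kg
  stainless steel: σ_y = 471.6 MPa, ρ = 7770 kg/m³, cost = 5.900 $/kg
  copper: σ_y = 109.6 MPa, ρ = 8916 kg/m³, cost = 6.834 $/kg
  nickel superalloy: σ_y = 958.4 MPa, ρ = 8340 kg/m³, cost = 35.00 $/kg
  epoxy: σ_y = 74.80 MPa, ρ = 1155 kg/m³, cost = 15.00 $/kg
  alloy steel: M = 55.6 kN·m per $
  elm: M = 50.9 kN·m per $
  stainless steel: M = 10.3 kN·m per $
  CFRP laminate: M = 4.44 kN·m per $
  epoxy: M = 4.32 kN·m per $
  nickel superalloy: M = 3.28 kN·m per $
  copper: M = 1.80 kN·m per $
Highest index: alloy steel.

alloy steel, M = 55.6 kN·m per $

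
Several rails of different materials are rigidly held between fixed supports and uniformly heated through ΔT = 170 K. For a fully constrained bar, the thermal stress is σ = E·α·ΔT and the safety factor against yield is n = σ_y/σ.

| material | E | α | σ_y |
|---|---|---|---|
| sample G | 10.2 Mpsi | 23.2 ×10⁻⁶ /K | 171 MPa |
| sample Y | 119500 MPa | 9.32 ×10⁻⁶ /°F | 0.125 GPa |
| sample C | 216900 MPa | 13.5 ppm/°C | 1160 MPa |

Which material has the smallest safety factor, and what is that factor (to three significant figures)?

Converting E to GPa, α to ×10⁻⁶/K, σ_y to MPa, then σ and n for each:
  sample G: E = 70.33, α = 23.2, σ_y = 171.0 → σ = 277 MPa, n = 0.617
  sample Y: E = 119.5, α = 16.8, σ_y = 125.0 → σ = 341 MPa, n = 0.367
  sample C: E = 216.9, α = 13.5, σ_y = 1160 → σ = 498 MPa, n = 2.33
The minimum is sample Y at n = 0.367.

sample Y, n = 0.367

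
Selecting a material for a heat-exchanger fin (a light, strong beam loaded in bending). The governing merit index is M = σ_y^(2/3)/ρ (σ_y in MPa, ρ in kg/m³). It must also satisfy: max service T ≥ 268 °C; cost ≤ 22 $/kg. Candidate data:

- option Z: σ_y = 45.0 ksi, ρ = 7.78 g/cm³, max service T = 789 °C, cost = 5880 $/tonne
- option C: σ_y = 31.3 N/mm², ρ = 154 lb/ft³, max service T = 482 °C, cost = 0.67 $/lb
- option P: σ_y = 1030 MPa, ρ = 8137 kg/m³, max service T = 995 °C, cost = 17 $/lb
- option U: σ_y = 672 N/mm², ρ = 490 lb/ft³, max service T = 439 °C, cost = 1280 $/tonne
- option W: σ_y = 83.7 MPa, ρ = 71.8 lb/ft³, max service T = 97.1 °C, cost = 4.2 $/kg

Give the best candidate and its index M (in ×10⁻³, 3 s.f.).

Screen on constraints: max service T ≥ 268 °C; cost ≤ 22 $/kg. Survivors: option Z, option C, option U.
Normalizing units and computing the index:
  option Z: σ_y = 310.3 MPa, ρ = 7780 kg/m³
  option C: σ_y = 31.30 MPa, ρ = 2467 kg/m³
  option U: σ_y = 672.0 MPa, ρ = 7849 kg/m³
  option U: M = 9.77×10⁻³
  option Z: M = 5.89×10⁻³
  option C: M = 4.03×10⁻³
Option U ranks first.

option U, M = 9.77×10⁻³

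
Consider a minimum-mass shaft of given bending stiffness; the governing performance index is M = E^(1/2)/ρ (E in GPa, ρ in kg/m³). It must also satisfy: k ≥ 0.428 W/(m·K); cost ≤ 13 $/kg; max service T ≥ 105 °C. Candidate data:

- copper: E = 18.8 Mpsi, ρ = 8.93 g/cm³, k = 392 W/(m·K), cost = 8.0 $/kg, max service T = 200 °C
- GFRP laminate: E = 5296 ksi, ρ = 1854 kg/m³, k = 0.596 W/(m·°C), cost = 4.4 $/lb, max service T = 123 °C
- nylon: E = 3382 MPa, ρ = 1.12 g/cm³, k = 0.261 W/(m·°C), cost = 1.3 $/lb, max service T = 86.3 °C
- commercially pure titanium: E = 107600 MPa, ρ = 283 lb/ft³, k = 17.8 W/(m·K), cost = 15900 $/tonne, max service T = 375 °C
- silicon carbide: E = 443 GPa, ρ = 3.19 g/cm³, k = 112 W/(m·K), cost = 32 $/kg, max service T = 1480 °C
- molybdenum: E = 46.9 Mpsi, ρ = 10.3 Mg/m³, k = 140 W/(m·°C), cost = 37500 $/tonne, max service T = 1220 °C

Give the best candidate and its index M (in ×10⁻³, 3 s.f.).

Screen on constraints: k ≥ 0.428 W/(m·K); cost ≤ 13 $/kg; max service T ≥ 105 °C. Survivors: copper, GFRP laminate.
Convert each candidate to consistent units, then evaluate M:
  copper: E = 129.6 GPa, ρ = 8930 kg/m³
  GFRP laminate: E = 36.51 GPa, ρ = 1854 kg/m³
  GFRP laminate: M = 3.26×10⁻³
  copper: M = 1.27×10⁻³
Highest index: GFRP laminate.

GFRP laminate, M = 3.26×10⁻³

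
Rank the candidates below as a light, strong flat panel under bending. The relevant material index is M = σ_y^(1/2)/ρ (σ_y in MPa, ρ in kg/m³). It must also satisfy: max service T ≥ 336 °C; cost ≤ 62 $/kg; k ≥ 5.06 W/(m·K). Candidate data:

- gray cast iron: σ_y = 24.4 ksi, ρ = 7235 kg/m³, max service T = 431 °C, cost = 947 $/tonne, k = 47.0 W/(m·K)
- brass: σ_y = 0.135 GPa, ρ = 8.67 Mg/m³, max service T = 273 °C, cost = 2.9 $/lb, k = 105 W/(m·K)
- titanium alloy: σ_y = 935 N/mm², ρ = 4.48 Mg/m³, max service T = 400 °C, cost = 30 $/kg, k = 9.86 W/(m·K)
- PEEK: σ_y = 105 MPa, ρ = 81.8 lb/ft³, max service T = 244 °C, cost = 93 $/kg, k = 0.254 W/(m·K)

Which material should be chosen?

titanium alloy

Screen on constraints: max service T ≥ 336 °C; cost ≤ 62 $/kg; k ≥ 5.06 W/(m·K). Survivors: gray cast iron, titanium alloy.
Convert each candidate to consistent units, then evaluate M:
  gray cast iron: σ_y = 168.2 MPa, ρ = 7235 kg/m³
  titanium alloy: σ_y = 935.0 MPa, ρ = 4480 kg/m³
  titanium alloy: M = 6.83×10⁻³
  gray cast iron: M = 1.79×10⁻³
The maximum is for titanium alloy.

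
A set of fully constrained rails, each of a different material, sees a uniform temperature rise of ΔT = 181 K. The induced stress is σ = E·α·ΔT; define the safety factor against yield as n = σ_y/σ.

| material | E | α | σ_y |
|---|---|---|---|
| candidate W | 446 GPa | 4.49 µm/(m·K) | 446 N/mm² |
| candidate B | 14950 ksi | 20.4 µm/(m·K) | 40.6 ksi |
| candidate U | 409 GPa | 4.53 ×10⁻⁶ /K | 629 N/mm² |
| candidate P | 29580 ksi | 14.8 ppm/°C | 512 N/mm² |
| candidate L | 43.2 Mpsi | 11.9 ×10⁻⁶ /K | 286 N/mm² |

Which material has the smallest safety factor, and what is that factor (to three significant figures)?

candidate L, n = 0.446

Converting E to GPa, α to ×10⁻⁶/K, σ_y to MPa, then σ and n for each:
  candidate W: E = 446.0, α = 4.49, σ_y = 446.0 → σ = 362 MPa, n = 1.23
  candidate B: E = 103.1, α = 20.4, σ_y = 279.9 → σ = 381 MPa, n = 0.735
  candidate U: E = 409.0, α = 4.53, σ_y = 629.0 → σ = 335 MPa, n = 1.88
  candidate P: E = 203.9, α = 14.8, σ_y = 512.0 → σ = 546 MPa, n = 0.937
  candidate L: E = 297.9, α = 11.9, σ_y = 286.0 → σ = 642 MPa, n = 0.446
Smallest n: candidate L with n = 0.446.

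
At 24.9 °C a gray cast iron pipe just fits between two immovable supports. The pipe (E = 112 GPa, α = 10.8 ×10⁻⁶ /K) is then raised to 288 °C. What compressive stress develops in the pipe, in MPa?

318 MPa

ΔT = 263.1 K. Constrained thermal stress σ = E·α·ΔT = 112.0×10³ MPa × 10.8×10⁻⁶ × 263.1 = 318 MPa (compressive).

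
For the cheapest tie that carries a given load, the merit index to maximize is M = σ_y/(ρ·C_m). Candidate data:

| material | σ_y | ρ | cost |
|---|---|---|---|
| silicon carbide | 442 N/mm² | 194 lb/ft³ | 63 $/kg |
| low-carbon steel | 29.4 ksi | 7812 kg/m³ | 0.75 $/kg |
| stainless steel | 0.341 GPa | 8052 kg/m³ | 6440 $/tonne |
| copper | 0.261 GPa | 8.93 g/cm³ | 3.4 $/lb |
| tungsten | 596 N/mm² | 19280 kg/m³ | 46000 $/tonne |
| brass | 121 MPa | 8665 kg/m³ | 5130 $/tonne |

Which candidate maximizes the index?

low-carbon steel

After converting to SI:
  silicon carbide: σ_y = 442.0 MPa, ρ = 3108 kg/m³, cost = 63.00 $/kg
  low-carbon steel: σ_y = 202.7 MPa, ρ = 7812 kg/m³, cost = 0.7500 $/kg
  stainless steel: σ_y = 341.0 MPa, ρ = 8052 kg/m³, cost = 6.440 $/kg
  copper: σ_y = 261.0 MPa, ρ = 8930 kg/m³, cost = 7.496 $/kg
  tungsten: σ_y = 596.0 MPa, ρ = 19280 kg/m³, cost = 46.00 $/kg
  brass: σ_y = 121.0 MPa, ρ = 8665 kg/m³, cost = 5.130 $/kg
  low-carbon steel: M = 34.6 kN·m per $
  stainless steel: M = 6.58 kN·m per $
  copper: M = 3.90 kN·m per $
  brass: M = 2.72 kN·m per $
  silicon carbide: M = 2.26 kN·m per $
  tungsten: M = 0.672 kN·m per $
Highest index: low-carbon steel.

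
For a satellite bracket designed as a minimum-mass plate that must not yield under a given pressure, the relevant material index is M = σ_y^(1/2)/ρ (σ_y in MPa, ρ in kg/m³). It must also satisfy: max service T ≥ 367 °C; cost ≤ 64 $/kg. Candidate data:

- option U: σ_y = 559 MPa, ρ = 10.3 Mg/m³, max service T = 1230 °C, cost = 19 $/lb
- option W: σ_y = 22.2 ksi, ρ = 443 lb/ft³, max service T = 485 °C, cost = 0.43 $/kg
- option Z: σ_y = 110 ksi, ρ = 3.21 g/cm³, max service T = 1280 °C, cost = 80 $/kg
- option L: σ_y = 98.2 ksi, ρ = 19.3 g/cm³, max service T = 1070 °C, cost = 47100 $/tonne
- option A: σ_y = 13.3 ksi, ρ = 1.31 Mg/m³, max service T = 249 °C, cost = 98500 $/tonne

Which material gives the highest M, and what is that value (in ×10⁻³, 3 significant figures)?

option U, M = 2.30×10⁻³

Screen on constraints: max service T ≥ 367 °C; cost ≤ 64 $/kg. Survivors: option U, option W, option L.
Convert each candidate to consistent units, then evaluate M:
  option U: σ_y = 559.0 MPa, ρ = 10300 kg/m³
  option W: σ_y = 153.1 MPa, ρ = 7096 kg/m³
  option L: σ_y = 677.1 MPa, ρ = 19300 kg/m³
  option U: M = 2.30×10⁻³
  option W: M = 1.74×10⁻³
  option L: M = 1.35×10⁻³
Option U ranks first.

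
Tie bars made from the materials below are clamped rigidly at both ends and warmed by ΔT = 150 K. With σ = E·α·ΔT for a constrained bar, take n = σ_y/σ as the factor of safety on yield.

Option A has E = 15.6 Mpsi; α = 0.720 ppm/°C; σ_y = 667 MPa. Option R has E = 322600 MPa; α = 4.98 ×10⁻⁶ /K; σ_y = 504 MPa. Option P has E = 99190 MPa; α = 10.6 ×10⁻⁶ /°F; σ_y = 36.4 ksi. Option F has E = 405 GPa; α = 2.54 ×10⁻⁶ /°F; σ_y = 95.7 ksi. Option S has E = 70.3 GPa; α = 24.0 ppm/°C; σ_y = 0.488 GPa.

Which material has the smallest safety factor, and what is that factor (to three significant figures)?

Per material, after unit conversion:
  option A: E = 107.6, α = 0.720, σ_y = 667.0 → σ = 11.6 MPa, n = 57.4
  option R: E = 322.6, α = 4.98, σ_y = 504.0 → σ = 241 MPa, n = 2.09
  option P: E = 99.19, α = 19.1, σ_y = 251.0 → σ = 284 MPa, n = 0.884
  option F: E = 405.0, α = 4.57, σ_y = 659.8 → σ = 278 MPa, n = 2.38
  option S: E = 70.30, α = 24.0, σ_y = 488.0 → σ = 253 MPa, n = 1.93
Smallest n: option P with n = 0.884.

option P, n = 0.884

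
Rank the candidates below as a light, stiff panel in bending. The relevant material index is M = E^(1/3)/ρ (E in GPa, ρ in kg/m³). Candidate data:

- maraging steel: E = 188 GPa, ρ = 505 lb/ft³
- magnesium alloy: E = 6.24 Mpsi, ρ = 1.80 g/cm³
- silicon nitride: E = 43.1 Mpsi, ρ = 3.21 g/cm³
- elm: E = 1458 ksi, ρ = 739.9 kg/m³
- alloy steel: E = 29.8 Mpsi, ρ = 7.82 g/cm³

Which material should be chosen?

elm

After converting to SI:
  maraging steel: E = 188.0 GPa, ρ = 8089 kg/m³
  magnesium alloy: E = 43.02 GPa, ρ = 1800 kg/m³
  silicon nitride: E = 297.2 GPa, ρ = 3210 kg/m³
  elm: E = 10.05 GPa, ρ = 739.9 kg/m³
  alloy steel: E = 205.5 GPa, ρ = 7820 kg/m³
  elm: M = 2.92×10⁻³
  silicon nitride: M = 2.08×10⁻³
  magnesium alloy: M = 1.95×10⁻³
  alloy steel: M = 0.755×10⁻³
  maraging steel: M = 0.708×10⁻³
Highest index: elm.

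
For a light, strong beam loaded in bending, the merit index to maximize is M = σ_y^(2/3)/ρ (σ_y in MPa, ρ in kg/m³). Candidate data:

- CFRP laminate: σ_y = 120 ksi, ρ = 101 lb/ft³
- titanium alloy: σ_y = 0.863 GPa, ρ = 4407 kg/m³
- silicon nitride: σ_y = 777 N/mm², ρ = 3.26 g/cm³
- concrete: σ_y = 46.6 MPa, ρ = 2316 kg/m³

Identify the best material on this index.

CFRP laminate

Putting every candidate on a common basis:
  CFRP laminate: σ_y = 827.4 MPa, ρ = 1618 kg/m³
  titanium alloy: σ_y = 863.0 MPa, ρ = 4407 kg/m³
  silicon nitride: σ_y = 777.0 MPa, ρ = 3260 kg/m³
  concrete: σ_y = 46.60 MPa, ρ = 2316 kg/m³
  CFRP laminate: M = 54.5×10⁻³
  silicon nitride: M = 25.9×10⁻³
  titanium alloy: M = 20.6×10⁻³
  concrete: M = 5.59×10⁻³
CFRP laminate ranks first.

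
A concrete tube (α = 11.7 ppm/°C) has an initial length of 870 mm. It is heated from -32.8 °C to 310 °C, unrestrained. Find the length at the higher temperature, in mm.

ΔT = 310 − (-32.8) = 342.8 K.
ΔL = α·L₀·ΔT = 11.7×10⁻⁶ × 870 mm × 342.8 K = 3.49 mm.
L = L₀ + ΔL = 870 + 3.49 = 873.49 mm.

873.49 mm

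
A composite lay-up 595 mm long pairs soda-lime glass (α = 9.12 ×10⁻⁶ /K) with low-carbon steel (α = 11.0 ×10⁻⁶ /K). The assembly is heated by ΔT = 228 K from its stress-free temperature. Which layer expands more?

α(soda-lime glass) = 9.12×10⁻⁶/K vs α(low-carbon steel) = 11.0×10⁻⁶/K.
Higher α expands more for the same ΔT: low-carbon steel.

low-carbon steel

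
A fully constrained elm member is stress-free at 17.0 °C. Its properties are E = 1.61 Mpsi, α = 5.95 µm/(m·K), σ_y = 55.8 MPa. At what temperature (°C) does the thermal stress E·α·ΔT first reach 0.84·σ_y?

727 °C

E = 1.61 Mpsi = 11.10 GPa.
E·α·ΔT = 46.87 MPa ⇒ ΔT = 46.87 / (11.10×10³ × 5.95×10⁻⁶) = 709.7 K.
T = 17.0 + 709.7 = 726.7 °C.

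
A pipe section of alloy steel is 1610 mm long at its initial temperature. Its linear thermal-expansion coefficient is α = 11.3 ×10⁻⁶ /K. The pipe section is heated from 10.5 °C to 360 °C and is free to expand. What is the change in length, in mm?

ΔT = 360 − 10.5 = 349.5 K.
ΔL = α·L₀·ΔT = 11.3×10⁻⁶ × 1610 mm × 349.5 K = 6.36 mm.

6.36 mm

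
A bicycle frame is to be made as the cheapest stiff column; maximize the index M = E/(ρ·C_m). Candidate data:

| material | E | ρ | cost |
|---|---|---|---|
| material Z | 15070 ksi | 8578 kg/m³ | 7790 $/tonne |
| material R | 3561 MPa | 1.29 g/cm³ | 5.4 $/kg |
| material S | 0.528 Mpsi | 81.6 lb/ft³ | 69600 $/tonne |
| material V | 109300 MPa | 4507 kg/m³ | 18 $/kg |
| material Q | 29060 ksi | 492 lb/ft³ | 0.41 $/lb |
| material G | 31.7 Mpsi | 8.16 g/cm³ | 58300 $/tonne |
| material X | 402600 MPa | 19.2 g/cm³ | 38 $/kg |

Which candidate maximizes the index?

material Q

In SI units:
  material Z: E = 103.9 GPa, ρ = 8578 kg/m³, cost = 7.790 $/kg
  material R: E = 3.561 GPa, ρ = 1290 kg/m³, cost = 5.400 $/kg
  material S: E = 3.640 GPa, ρ = 1307 kg/m³, cost = 69.60 $/kg
  material V: E = 109.3 GPa, ρ = 4507 kg/m³, cost = 18.00 $/kg
  material Q: E = 200.4 GPa, ρ = 7881 kg/m³, cost = 0.9039 $/kg
  material G: E = 218.6 GPa, ρ = 8160 kg/m³, cost = 58.30 $/kg
  material X: E = 402.6 GPa, ρ = 19200 kg/m³, cost = 38.00 $/kg
  material Q: M = 28.1 MN·m per $
  material Z: M = 1.55 MN·m per $
  material V: M = 1.35 MN·m per $
  material X: M = 0.552 MN·m per $
  material R: M = 0.511 MN·m per $
  material G: M = 0.459 MN·m per $
  material S: M = 0.0400 MN·m per $
Material Q has the largest M.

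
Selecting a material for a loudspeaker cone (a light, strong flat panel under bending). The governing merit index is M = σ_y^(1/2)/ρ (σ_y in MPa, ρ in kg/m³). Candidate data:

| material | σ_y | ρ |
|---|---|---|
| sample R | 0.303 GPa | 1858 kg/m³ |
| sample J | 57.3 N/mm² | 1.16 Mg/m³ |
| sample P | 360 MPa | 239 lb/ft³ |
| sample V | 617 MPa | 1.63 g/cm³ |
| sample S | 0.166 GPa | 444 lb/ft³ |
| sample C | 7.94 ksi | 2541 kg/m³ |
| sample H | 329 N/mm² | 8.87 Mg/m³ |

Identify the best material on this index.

sample V

Convert each candidate to consistent units, then evaluate M:
  sample R: σ_y = 303.0 MPa, ρ = 1858 kg/m³
  sample J: σ_y = 57.30 MPa, ρ = 1160 kg/m³
  sample P: σ_y = 360.0 MPa, ρ = 3828 kg/m³
  sample V: σ_y = 617.0 MPa, ρ = 1630 kg/m³
  sample S: σ_y = 166.0 MPa, ρ = 7112 kg/m³
  sample C: σ_y = 54.74 MPa, ρ = 2541 kg/m³
  sample H: σ_y = 329.0 MPa, ρ = 8870 kg/m³
  sample V: M = 15.2×10⁻³
  sample R: M = 9.37×10⁻³
  sample J: M = 6.53×10⁻³
  sample P: M = 4.96×10⁻³
  sample C: M = 2.91×10⁻³
  sample H: M = 2.04×10⁻³
  sample S: M = 1.81×10⁻³
The maximum is for sample V.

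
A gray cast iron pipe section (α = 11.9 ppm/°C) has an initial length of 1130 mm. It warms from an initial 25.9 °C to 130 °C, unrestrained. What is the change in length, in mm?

1.40 mm

ΔT = 130 − 25.9 = 104.1 K.
ΔL = α·L₀·ΔT = 11.9×10⁻⁶ × 1130 mm × 104.1 K = 1.40 mm.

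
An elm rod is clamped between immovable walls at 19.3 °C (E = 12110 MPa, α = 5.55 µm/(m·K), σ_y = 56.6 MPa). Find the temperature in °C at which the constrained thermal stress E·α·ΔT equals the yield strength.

861 °C

E = 12110 MPa = 12.11 GPa.
E·α·ΔT = 56.60 MPa ⇒ ΔT = 56.60 / (12.11×10³ × 5.55×10⁻⁶) = 842.1 K.
T = 19.3 + 842.1 = 861.4 °C.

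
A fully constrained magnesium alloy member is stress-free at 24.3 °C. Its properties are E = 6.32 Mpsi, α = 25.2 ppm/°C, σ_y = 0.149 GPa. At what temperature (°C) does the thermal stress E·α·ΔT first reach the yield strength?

160 °C

E = 6.32 Mpsi = 43.57 GPa.
σ_y = 0.149 GPa = 149.0 MPa.
E·α·ΔT = 149.0 MPa ⇒ ΔT = 149.0 / (43.57×10³ × 25.2×10⁻⁶) = 135.7 K.
T = 24.3 + 135.7 = 160.0 °C.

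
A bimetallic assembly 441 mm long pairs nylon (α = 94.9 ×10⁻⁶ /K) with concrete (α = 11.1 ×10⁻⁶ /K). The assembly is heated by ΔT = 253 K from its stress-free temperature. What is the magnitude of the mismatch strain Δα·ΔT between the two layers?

Δα = |94.9 − 11.1|×10⁻⁶/K = 83.8×10⁻⁶/K.
Mismatch strain = Δα·ΔT = 83.8×10⁻⁶ × 253.0 = 0.0212.

0.0212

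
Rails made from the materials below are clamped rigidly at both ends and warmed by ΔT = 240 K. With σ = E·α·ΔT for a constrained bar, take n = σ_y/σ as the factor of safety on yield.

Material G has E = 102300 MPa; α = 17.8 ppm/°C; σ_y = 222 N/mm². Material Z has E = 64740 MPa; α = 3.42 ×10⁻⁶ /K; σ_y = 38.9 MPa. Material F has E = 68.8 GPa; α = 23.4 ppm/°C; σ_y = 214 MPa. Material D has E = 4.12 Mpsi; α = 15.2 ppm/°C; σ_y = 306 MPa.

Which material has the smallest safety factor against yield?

material G

Per material, after unit conversion:
  material G: E = 102.3, α = 17.8, σ_y = 222.0 → σ = 437 MPa, n = 0.508
  material Z: E = 64.74, α = 3.42, σ_y = 38.90 → σ = 53.1 MPa, n = 0.732
  material F: E = 68.80, α = 23.4, σ_y = 214.0 → σ = 386 MPa, n = 0.554
  material D: E = 28.41, α = 15.2, σ_y = 306.0 → σ = 104 MPa, n = 2.95
The minimum is material G at n = 0.508.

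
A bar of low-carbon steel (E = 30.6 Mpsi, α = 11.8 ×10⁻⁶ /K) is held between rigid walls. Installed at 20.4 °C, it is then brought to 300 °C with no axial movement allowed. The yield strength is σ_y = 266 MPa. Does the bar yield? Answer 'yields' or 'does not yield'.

E = 30.6 Mpsi = 211.0 GPa.
ΔT = 279.6 K. Constrained thermal stress σ = E·α·ΔT = 211.0×10³ MPa × 11.8×10⁻⁶ × 279.6 = 696 MPa (compressive).
Compare to σ_y = 266 MPa: σ ≥ σ_y, so it yields.

yields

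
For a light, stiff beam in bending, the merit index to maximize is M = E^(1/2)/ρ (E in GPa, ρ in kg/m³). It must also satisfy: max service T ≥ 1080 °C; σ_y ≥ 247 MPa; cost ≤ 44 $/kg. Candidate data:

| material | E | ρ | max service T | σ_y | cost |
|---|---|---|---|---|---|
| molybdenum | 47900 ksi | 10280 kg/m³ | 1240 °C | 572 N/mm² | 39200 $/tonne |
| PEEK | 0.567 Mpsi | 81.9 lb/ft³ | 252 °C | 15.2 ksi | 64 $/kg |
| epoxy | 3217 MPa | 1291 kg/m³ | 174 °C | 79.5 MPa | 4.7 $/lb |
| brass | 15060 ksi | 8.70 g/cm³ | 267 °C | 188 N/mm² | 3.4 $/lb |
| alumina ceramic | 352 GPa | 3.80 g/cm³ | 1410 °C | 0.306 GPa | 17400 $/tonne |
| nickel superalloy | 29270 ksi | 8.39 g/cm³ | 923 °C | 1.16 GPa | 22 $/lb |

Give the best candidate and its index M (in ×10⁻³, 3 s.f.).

alumina ceramic, M = 4.94×10⁻³

Screen on constraints: max service T ≥ 1080 °C; σ_y ≥ 247 MPa; cost ≤ 44 $/kg. Survivors: molybdenum, alumina ceramic.
Convert each candidate to consistent units, then evaluate M:
  molybdenum: E = 330.3 GPa, ρ = 10280 kg/m³
  alumina ceramic: E = 352.0 GPa, ρ = 3800 kg/m³
  alumina ceramic: M = 4.94×10⁻³
  molybdenum: M = 1.77×10⁻³
Alumina ceramic ranks first.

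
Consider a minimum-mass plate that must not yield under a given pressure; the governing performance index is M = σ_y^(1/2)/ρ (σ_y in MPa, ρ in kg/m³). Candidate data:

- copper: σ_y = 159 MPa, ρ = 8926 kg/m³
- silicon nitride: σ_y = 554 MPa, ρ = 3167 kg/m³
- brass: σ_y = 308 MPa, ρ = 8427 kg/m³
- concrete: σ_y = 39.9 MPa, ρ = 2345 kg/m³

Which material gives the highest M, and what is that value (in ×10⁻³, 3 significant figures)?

silicon nitride, M = 7.43×10⁻³

Computing M directly (units already consistent):
  silicon nitride: M = 7.43×10⁻³
  concrete: M = 2.69×10⁻³
  brass: M = 2.08×10⁻³
  copper: M = 1.41×10⁻³
Silicon nitride has the largest M.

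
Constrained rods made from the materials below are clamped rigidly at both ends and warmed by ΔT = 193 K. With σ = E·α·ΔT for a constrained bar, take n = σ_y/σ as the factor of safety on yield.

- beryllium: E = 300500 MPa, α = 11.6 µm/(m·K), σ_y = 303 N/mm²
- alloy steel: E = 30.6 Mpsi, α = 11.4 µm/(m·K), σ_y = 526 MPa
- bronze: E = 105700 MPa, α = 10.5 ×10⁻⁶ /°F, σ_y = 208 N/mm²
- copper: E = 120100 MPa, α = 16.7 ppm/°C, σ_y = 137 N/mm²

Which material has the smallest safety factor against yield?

Converting E to GPa, α to ×10⁻⁶/K, σ_y to MPa, then σ and n for each:
  beryllium: E = 300.5, α = 11.6, σ_y = 303.0 → σ = 673 MPa, n = 0.450
  alloy steel: E = 211.0, α = 11.4, σ_y = 526.0 → σ = 464 MPa, n = 1.13
  bronze: E = 105.7, α = 18.9, σ_y = 208.0 → σ = 386 MPa, n = 0.539
  copper: E = 120.1, α = 16.7, σ_y = 137.0 → σ = 387 MPa, n = 0.354
Copper has the lowest safety factor, n = 0.354.

copper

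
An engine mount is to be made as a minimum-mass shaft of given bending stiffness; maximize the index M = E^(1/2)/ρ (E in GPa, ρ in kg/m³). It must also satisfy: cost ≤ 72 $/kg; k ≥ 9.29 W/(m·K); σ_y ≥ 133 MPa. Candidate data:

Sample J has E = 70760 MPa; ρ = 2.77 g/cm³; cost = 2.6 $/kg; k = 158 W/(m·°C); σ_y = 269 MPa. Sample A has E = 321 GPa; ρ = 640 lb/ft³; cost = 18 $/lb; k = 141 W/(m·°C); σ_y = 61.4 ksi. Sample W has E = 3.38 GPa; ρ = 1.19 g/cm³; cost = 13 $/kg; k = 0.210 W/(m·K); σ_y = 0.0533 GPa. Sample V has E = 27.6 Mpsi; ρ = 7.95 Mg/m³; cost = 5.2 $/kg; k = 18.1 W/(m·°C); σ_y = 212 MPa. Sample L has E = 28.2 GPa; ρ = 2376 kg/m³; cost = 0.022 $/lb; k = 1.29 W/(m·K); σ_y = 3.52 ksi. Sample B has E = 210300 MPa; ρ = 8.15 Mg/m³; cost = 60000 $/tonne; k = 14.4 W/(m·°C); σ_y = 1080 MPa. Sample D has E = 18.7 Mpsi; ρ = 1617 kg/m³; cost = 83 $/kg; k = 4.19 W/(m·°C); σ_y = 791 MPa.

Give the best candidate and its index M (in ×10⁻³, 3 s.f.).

Screen on constraints: cost ≤ 72 $/kg; k ≥ 9.29 W/(m·K); σ_y ≥ 133 MPa. Survivors: sample J, sample A, sample V, sample B.
Normalizing units and computing the index:
  sample J: E = 70.76 GPa, ρ = 2770 kg/m³
  sample A: E = 321.0 GPa, ρ = 10250 kg/m³
  sample V: E = 190.3 GPa, ρ = 7950 kg/m³
  sample B: E = 210.3 GPa, ρ = 8150 kg/m³
  sample J: M = 3.04×10⁻³
  sample B: M = 1.78×10⁻³
  sample A: M = 1.75×10⁻³
  sample V: M = 1.74×10⁻³
The maximum is for sample J.

sample J, M = 3.04×10⁻³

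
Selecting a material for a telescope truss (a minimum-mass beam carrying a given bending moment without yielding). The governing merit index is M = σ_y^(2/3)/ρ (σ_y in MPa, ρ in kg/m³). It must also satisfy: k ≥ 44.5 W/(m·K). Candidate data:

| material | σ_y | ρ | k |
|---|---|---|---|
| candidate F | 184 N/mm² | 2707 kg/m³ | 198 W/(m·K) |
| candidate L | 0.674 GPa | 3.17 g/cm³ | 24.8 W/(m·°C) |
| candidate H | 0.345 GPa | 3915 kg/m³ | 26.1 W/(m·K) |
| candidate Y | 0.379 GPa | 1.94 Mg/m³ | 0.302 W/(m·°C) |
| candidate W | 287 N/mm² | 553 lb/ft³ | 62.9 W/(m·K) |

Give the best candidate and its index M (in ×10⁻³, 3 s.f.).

Screen on constraints: k ≥ 44.5 W/(m·K). Survivors: candidate F, candidate W.
In SI units:
  candidate F: σ_y = 184.0 MPa, ρ = 2707 kg/m³
  candidate W: σ_y = 287.0 MPa, ρ = 8858 kg/m³
  candidate F: M = 12.0×10⁻³
  candidate W: M = 4.91×10⁻³
Candidate F has the largest M.

candidate F, M = 12.0×10⁻³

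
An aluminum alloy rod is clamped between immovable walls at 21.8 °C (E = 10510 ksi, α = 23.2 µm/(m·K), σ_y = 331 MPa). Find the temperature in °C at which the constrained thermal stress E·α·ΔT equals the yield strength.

E = 10510 ksi = 72.46 GPa.
E·α·ΔT = 331.0 MPa ⇒ ΔT = 331.0 / (72.46×10³ × 23.2×10⁻⁶) = 196.9 K.
T = 21.8 + 196.9 = 218.7 °C.

219 °C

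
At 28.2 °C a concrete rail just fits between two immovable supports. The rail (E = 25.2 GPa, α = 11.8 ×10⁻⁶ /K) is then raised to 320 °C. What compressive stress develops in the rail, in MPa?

ΔT = 291.8 K. Constrained thermal stress σ = E·α·ΔT = 25.20×10³ MPa × 11.8×10⁻⁶ × 291.8 = 86.8 MPa (compressive).

86.8 MPa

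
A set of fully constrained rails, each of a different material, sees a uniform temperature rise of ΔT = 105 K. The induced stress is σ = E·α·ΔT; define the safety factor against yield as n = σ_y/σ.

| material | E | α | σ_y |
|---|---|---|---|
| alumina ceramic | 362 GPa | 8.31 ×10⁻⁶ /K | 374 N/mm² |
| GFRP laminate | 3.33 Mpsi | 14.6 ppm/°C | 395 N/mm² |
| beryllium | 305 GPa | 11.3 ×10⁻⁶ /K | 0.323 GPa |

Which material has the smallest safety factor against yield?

Converting E to GPa, α to ×10⁻⁶/K, σ_y to MPa, then σ and n for each:
  alumina ceramic: E = 362.0, α = 8.31, σ_y = 374.0 → σ = 316 MPa, n = 1.18
  GFRP laminate: E = 22.96, α = 14.6, σ_y = 395.0 → σ = 35.2 MPa, n = 11.2
  beryllium: E = 305.0, α = 11.3, σ_y = 323.0 → σ = 362 MPa, n = 0.893
Smallest n: beryllium with n = 0.893.

beryllium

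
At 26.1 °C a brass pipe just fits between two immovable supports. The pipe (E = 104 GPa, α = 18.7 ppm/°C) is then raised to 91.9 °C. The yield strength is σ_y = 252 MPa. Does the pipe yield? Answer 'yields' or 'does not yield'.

does not yield

ΔT = 65.80 K. Constrained thermal stress σ = E·α·ΔT = 104.0×10³ MPa × 18.7×10⁻⁶ × 65.80 = 128 MPa (compressive).
Compare to σ_y = 252 MPa: σ < σ_y, so it does not yield.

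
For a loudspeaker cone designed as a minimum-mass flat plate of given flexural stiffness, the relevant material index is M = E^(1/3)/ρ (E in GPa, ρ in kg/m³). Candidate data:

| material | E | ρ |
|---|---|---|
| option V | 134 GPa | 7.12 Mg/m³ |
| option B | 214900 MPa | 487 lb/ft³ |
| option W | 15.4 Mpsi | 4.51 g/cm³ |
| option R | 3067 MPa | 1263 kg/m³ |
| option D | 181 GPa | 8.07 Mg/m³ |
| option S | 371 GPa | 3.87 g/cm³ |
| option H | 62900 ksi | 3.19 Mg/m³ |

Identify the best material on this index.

In SI units:
  option V: E = 134.0 GPa, ρ = 7120 kg/m³
  option B: E = 214.9 GPa, ρ = 7801 kg/m³
  option W: E = 106.2 GPa, ρ = 4510 kg/m³
  option R: E = 3.067 GPa, ρ = 1263 kg/m³
  option D: E = 181.0 GPa, ρ = 8070 kg/m³
  option S: E = 371.0 GPa, ρ = 3870 kg/m³
  option H: E = 433.7 GPa, ρ = 3190 kg/m³
  option H: M = 2.37×10⁻³
  option S: M = 1.86×10⁻³
  option R: M = 1.15×10⁻³
  option W: M = 1.05×10⁻³
  option B: M = 0.768×10⁻³
  option V: M = 0.719×10⁻³
  option D: M = 0.701×10⁻³
Highest index: option H.

option H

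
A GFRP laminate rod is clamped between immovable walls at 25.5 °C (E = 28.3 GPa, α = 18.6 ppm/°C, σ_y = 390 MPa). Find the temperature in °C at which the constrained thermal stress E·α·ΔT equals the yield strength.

766 °C

E·α·ΔT = 390.0 MPa ⇒ ΔT = 390.0 / (28.30×10³ × 18.6×10⁻⁶) = 740.9 K.
T = 25.5 + 740.9 = 766.4 °C.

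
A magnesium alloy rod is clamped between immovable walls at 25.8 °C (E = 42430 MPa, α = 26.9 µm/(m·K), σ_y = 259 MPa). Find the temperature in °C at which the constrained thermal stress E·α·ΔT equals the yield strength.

253 °C

E = 42430 MPa = 42.43 GPa.
E·α·ΔT = 259.0 MPa ⇒ ΔT = 259.0 / (42.43×10³ × 26.9×10⁻⁶) = 226.9 K.
T = 25.8 + 226.9 = 252.7 °C.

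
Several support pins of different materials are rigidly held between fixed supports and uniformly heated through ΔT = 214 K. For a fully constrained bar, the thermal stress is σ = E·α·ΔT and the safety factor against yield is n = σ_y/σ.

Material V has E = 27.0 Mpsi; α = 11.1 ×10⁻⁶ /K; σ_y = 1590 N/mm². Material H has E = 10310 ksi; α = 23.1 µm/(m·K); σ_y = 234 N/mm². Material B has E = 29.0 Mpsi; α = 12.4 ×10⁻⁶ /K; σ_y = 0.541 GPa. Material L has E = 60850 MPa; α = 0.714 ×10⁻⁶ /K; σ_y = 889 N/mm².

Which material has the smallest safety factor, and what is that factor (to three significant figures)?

In consistent units (E in GPa, α in ×10⁻⁶/K, σ_y in MPa):
  material V: E = 186.2, α = 11.1, σ_y = 1590 → σ = 442 MPa, n = 3.60
  material H: E = 71.08, α = 23.1, σ_y = 234.0 → σ = 351 MPa, n = 0.666
  material B: E = 199.9, α = 12.4, σ_y = 541.0 → σ = 531 MPa, n = 1.02
  material L: E = 60.85, α = 0.714, σ_y = 889.0 → σ = 9.30 MPa, n = 95.6
Smallest n: material H with n = 0.666.

material H, n = 0.666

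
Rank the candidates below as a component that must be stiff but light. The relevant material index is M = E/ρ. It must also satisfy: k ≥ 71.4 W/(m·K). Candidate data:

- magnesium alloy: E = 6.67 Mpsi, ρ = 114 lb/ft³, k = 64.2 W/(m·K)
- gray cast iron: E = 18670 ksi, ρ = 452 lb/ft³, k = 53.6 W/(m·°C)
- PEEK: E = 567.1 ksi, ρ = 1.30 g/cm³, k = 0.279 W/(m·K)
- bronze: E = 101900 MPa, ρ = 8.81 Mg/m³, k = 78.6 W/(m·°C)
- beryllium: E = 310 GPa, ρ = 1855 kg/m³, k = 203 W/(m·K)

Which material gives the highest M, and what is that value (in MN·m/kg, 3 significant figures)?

beryllium, M = 167 MN·m/kg

Screen on constraints: k ≥ 71.4 W/(m·K). Survivors: bronze, beryllium.
Normalizing units and computing the index:
  bronze: E = 101.9 GPa, ρ = 8810 kg/m³
  beryllium: E = 310.0 GPa, ρ = 1855 kg/m³
  beryllium: M = 167 MN·m/kg
  bronze: M = 11.6 MN·m/kg
Beryllium has the largest M.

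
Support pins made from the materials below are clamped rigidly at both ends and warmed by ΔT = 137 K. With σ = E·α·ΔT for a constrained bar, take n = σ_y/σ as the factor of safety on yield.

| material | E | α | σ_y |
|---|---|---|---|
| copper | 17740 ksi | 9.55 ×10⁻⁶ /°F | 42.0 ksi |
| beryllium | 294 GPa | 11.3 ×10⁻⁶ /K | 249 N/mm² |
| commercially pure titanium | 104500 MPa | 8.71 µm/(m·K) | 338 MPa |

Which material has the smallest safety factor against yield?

With everything in SI (GPa, ×10⁻⁶/K, MPa):
  copper: E = 122.3, α = 17.2, σ_y = 289.6 → σ = 288 MPa, n = 1.01
  beryllium: E = 294.0, α = 11.3, σ_y = 249.0 → σ = 455 MPa, n = 0.547
  commercially pure titanium: E = 104.5, α = 8.71, σ_y = 338.0 → σ = 125 MPa, n = 2.71
The minimum is beryllium at n = 0.547.

beryllium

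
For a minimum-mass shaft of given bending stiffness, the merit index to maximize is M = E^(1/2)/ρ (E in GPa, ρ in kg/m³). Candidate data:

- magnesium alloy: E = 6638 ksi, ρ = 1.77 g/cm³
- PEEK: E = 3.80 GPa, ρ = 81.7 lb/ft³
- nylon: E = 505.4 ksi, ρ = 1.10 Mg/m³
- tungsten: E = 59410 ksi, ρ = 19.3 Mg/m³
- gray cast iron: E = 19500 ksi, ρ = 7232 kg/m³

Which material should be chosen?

Normalizing units and computing the index:
  magnesium alloy: E = 45.77 GPa, ρ = 1770 kg/m³
  PEEK: E = 3.800 GPa, ρ = 1309 kg/m³
  nylon: E = 3.485 GPa, ρ = 1100 kg/m³
  tungsten: E = 409.6 GPa, ρ = 19300 kg/m³
  gray cast iron: E = 134.4 GPa, ρ = 7232 kg/m³
  magnesium alloy: M = 3.82×10⁻³
  nylon: M = 1.70×10⁻³
  gray cast iron: M = 1.60×10⁻³
  PEEK: M = 1.49×10⁻³
  tungsten: M = 1.05×10⁻³
Magnesium alloy has the largest M.

magnesium alloy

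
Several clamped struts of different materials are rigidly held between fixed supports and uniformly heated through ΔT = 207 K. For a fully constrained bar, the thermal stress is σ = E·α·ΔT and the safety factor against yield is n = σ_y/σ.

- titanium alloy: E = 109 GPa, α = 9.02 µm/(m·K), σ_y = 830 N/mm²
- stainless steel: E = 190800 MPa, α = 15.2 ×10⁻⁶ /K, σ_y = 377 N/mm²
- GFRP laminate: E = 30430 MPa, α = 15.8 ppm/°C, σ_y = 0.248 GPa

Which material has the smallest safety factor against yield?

Converting E to GPa, α to ×10⁻⁶/K, σ_y to MPa, then σ and n for each:
  titanium alloy: E = 109.0, α = 9.02, σ_y = 830.0 → σ = 204 MPa, n = 4.08
  stainless steel: E = 190.8, α = 15.2, σ_y = 377.0 → σ = 600 MPa, n = 0.628
  GFRP laminate: E = 30.43, α = 15.8, σ_y = 248.0 → σ = 99.5 MPa, n = 2.49
Stainless steel has the lowest safety factor, n = 0.628.

stainless steel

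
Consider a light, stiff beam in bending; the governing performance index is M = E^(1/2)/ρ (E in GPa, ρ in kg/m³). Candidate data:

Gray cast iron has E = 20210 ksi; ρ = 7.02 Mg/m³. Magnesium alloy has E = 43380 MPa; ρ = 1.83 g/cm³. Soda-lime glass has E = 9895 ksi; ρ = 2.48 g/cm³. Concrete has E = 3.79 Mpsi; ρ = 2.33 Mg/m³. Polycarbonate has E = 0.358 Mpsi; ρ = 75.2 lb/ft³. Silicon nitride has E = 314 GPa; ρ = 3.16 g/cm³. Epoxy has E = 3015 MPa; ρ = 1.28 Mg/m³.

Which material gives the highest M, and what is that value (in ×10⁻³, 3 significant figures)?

In SI units:
  gray cast iron: E = 139.3 GPa, ρ = 7020 kg/m³
  magnesium alloy: E = 43.38 GPa, ρ = 1830 kg/m³
  soda-lime glass: E = 68.22 GPa, ρ = 2480 kg/m³
  concrete: E = 26.13 GPa, ρ = 2330 kg/m³
  polycarbonate: E = 2.468 GPa, ρ = 1205 kg/m³
  silicon nitride: E = 314.0 GPa, ρ = 3160 kg/m³
  epoxy: E = 3.015 GPa, ρ = 1280 kg/m³
  silicon nitride: M = 5.61×10⁻³
  magnesium alloy: M = 3.60×10⁻³
  soda-lime glass: M = 3.33×10⁻³
  concrete: M = 2.19×10⁻³
  gray cast iron: M = 1.68×10⁻³
  epoxy: M = 1.36×10⁻³
  polycarbonate: M = 1.30×10⁻³
Silicon nitride has the largest M.

silicon nitride, M = 5.61×10⁻³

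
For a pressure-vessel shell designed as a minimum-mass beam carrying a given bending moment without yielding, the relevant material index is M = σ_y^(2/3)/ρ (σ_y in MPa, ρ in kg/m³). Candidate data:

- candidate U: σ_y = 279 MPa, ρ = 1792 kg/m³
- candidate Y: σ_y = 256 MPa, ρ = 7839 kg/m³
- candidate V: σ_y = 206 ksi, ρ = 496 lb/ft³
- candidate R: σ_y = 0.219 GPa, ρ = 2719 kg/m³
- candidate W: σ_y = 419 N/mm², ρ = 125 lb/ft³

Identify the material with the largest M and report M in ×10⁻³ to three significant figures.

Putting every candidate on a common basis:
  candidate U: σ_y = 279.0 MPa, ρ = 1792 kg/m³
  candidate Y: σ_y = 256.0 MPa, ρ = 7839 kg/m³
  candidate V: σ_y = 1420 MPa, ρ = 7945 kg/m³
  candidate R: σ_y = 219.0 MPa, ρ = 2719 kg/m³
  candidate W: σ_y = 419.0 MPa, ρ = 2002 kg/m³
  candidate W: M = 28.0×10⁻³
  candidate U: M = 23.8×10⁻³
  candidate V: M = 15.9×10⁻³
  candidate R: M = 13.4×10⁻³
  candidate Y: M = 5.14×10⁻³
Candidate W has the largest M.

candidate W, M = 28.0×10⁻³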